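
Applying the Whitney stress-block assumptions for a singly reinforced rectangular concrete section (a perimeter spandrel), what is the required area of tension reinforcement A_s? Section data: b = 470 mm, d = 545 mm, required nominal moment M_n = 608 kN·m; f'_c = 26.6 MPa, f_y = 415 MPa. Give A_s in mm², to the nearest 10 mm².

A_s ≈ 3010 mm²

With M_n = 0.85 f'_c a b (d − a/2), solve the quadratic for a:
a = d − √(d² − 2M_n/(0.85 f'_c b)) = 545 − √(545² − 2 × 608×10⁶/(0.85 × 26.6 × 470)) = 117.69 mm.
A_s = 0.85 f'_c a b / f_y = 0.85 × 26.6 × 117.69 × 470 / 415 = 3013.6 mm².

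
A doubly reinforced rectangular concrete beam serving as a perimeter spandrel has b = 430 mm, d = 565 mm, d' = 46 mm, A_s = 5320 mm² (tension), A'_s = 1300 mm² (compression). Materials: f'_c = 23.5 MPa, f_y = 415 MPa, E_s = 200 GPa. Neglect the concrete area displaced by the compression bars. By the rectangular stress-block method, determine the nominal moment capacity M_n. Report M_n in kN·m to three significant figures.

M_n ≈ 1060 kN·m

Assume both tension and compression steel yield.
Net tension couple steel: A_s − A'_s = 4020 mm².
a = (A_s − A'_s) f_y / (0.85 f'_c b) = 1668300/(0.85 × 23.5 × 430) = 194.23 mm.
c = a/β₁ = 194.23/0.85 = 228.51 mm; ε'_s = 0.003(c − d')/c = 0.0024 ≥ f_y/E_s = 0.0021, so compression steel does yield.
M_n = (A_s − A'_s) f_y (d − a/2) + A'_s f_y (d − d') = [1668300 × (565 − 97.115) + 539500 × (565 − 46)] × 10⁻⁶ = 780.57 + 280.00 = 1060.57 kN·m.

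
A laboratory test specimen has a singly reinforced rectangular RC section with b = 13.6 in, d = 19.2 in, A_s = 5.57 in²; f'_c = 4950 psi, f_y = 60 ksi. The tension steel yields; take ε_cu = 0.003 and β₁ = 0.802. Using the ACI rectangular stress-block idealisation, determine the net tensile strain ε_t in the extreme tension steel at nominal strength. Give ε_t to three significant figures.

ε_t ≈ 0.00491

a = A_s f_y/(0.85 f'_c b) = 5.840 in.
β₁ = 0.802, so c = a/β₁ = 5.840/0.802 = 7.282 in.
From the linear strain diagram with ε_cu = 0.003: ε_t = 0.003 (d − c)/c = 0.003 × (19.2 − 7.282)/7.282 = 0.00491.
ε_t is between 0.004 and 0.005 — transition zone.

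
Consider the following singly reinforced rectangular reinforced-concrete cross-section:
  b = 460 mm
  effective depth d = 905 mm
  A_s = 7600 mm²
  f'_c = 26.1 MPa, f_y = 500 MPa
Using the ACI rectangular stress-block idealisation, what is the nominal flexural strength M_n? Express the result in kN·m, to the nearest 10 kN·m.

M_n ≈ 2730 kN·m

T = A_s f_y = 7600 × 500 = 3800000 N = 3800 kN.
From C = T: a = T/(0.85 f'_c b) = 3800000/(0.85 × 26.1 × 460) = 372.36 mm.
M_n = T(d − a/2) = 3800 kN × (905 − 186.18) mm = 2731.52 kN·m.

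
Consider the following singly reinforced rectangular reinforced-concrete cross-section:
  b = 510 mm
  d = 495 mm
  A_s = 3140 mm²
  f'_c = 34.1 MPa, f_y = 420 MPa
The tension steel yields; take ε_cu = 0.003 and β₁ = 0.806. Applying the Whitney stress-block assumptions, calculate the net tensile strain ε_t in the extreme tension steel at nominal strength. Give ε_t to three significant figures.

a = A_s f_y/(0.85 f'_c b) = 89.21 mm.
β₁ = 0.806, so c = a/β₁ = 89.21/0.806 = 110.68 mm.
From the linear strain diagram with ε_cu = 0.003: ε_t = 0.003 (d − c)/c = 0.003 × (495 − 110.68)/110.68 = 0.0104.
Since ε_t ≥ 0.005, the section is tension-controlled.

ε_t ≈ 0.0104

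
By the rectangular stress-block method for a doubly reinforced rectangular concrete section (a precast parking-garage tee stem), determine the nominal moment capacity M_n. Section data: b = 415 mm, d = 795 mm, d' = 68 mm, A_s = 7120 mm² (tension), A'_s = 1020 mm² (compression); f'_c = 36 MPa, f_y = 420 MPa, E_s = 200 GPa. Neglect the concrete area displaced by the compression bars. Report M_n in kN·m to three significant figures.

M_n ≈ 2090 kN·m

Assume both tension and compression steel yield.
Net tension couple steel: A_s − A'_s = 6100 mm².
a = (A_s − A'_s) f_y / (0.85 f'_c b) = 2562000/(0.85 × 36 × 415) = 201.75 mm.
c = a/β₁ = 201.75/0.793 = 254.41 mm; ε'_s = 0.003(c − d')/c = 0.0022 ≥ f_y/E_s = 0.0021, so compression steel does yield.
M_n = (A_s − A'_s) f_y (d − a/2) + A'_s f_y (d − d') = [2562000 × (795 − 100.875) + 428400 × (795 − 68)] × 10⁻⁶ = 1778.35 + 311.45 = 2089.80 kN·m.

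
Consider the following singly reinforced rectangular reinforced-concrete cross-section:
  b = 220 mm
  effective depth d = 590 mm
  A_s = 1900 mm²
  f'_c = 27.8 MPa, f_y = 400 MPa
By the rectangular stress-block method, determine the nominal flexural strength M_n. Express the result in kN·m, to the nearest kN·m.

M_n ≈ 393 kN·m

T = A_s f_y = 1900 × 400 = 760000 N = 760 kN.
From C = T: a = T/(0.85 f'_c b) = 760000/(0.85 × 27.8 × 220) = 146.19 mm.
M_n = T(d − a/2) = 760 kN × (590 − 73.095) mm = 392.85 kN·m.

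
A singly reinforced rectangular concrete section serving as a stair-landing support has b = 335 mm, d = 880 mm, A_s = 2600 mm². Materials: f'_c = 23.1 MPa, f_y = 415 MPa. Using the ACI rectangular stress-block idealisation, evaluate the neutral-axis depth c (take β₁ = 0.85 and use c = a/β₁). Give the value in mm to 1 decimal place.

c ≈ 193.0 mm

T = A_s f_y = 2600 × 415 = 1079000 N = 1079 kN.
Setting C = 0.85 f'_c a b equal to T: a = 1079000/(0.85 × 23.1 × 335) = 164.038 mm.
With β₁ = 0.85, c = a/β₁ = 164.038/0.85 = 193.0 mm.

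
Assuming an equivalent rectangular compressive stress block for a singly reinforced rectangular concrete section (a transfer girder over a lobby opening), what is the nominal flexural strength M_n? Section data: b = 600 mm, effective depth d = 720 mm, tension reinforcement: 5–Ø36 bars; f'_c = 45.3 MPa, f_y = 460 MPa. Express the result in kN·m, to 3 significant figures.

A_s = 5 × 1018 = 5090 mm².
T = A_s f_y = 5090 × 460 = 2341400 N = 2341.4 kN.
From C = T: a = T/(0.85 f'_c b) = 2341400/(0.85 × 45.3 × 600) = 101.35 mm.
M_n = T(d − a/2) = 2341.4 kN × (720 − 50.675) mm = 1567.16 kN·m.

M_n ≈ 1570 kN·m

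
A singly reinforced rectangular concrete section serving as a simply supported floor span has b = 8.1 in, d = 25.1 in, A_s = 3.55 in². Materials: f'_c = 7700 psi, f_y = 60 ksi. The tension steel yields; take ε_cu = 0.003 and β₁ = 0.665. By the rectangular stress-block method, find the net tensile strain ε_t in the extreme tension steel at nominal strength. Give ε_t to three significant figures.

a = A_s f_y/(0.85 f'_c b) = 4.018 in.
β₁ = 0.665, so c = a/β₁ = 4.018/0.665 = 6.042 in.
From the linear strain diagram with ε_cu = 0.003: ε_t = 0.003 (d − c)/c = 0.003 × (25.1 − 6.042)/6.042 = 0.00946.
Since ε_t ≥ 0.005, the section is tension-controlled.

ε_t ≈ 0.00946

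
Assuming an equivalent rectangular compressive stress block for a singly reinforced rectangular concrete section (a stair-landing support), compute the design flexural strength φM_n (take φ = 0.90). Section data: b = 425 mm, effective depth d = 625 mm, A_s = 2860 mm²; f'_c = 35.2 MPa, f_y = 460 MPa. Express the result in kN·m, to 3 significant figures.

T = A_s f_y = 2860 × 460 = 1315600 N = 1315.6 kN.
From C = T: a = T/(0.85 f'_c b) = 1315600/(0.85 × 35.2 × 425) = 103.46 mm.
M_n = T(d − a/2) = 1315.6 kN × (625 − 51.73) mm = 754.19 kN·m.
φM_n = 0.90 × 754.19 = 678.77 kN·m.

φM_n ≈ 679 kN·m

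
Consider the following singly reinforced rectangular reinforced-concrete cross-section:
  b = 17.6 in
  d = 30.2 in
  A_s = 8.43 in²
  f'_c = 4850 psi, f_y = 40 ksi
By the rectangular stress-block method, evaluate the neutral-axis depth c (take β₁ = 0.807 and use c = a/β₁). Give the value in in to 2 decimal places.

c ≈ 5.76 in

T = A_s f_y = 8.43 × 40 = 337.2 kips.
a = T/(0.85 f'_c b) = 337.2/(0.85 × 4.85 × 17.6) = 4.6474 in.
With β₁ = 0.807, c = a/β₁ = 4.6474/0.807 = 5.76 in.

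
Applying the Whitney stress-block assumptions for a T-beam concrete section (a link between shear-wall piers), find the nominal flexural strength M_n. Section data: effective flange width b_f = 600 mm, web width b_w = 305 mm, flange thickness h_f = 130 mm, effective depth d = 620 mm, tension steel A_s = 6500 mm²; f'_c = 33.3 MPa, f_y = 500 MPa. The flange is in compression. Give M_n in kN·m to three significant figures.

M_n ≈ 1670 kN·m

Tension: T = A_s f_y = 6500 × 500 = 3250000 N.
Try a within the flange: a = T/(0.85 f'_c b_f) = 3250000/(0.85 × 33.3 × 600) = 191.37 mm.
a = 191.37 > h_f = 130 mm: the block extends into the web. Split into flange-overhang and web parts.
C_f = 0.85 f'_c (b_f − b_w) h_f = 0.85 × 33.3 × (600 − 305) × 130 = 1085497 N.
Remaining web compression depth: a_w = (T − C_f)/(0.85 f'_c b_w) = (3250000 − 1085497)/(0.85 × 33.3 × 305) = 250.72 mm.
M_n = C_f(d − h_f/2) + (T − C_f)(d − a_w/2) = 1085497 × (620 − 65) + 2164503 × (620 − 125.36) = 602.45 + 1070.65 = 1673.10 × 10⁶ N·mm.
M_n = 1673.10 kN·m.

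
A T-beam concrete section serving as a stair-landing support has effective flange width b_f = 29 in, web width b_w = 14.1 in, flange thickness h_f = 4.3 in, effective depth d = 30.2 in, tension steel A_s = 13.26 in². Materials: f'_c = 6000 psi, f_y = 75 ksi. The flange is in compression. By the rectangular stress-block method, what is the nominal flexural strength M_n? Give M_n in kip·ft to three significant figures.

M_n ≈ 2190 kip·ft

Tension: T = A_s f_y = 13.26 × 75 = 994.5 kips.
Try a within the flange: a = T/(0.85 f'_c b_f) = 994.5/(0.85 × 6 × 29) = 6.724 in.
a = 6.724 > h_f = 4.3 in: the block extends into the web. Split into flange-overhang and web parts.
C_f = 0.85 f'_c (b_f − b_w) h_f = 0.85 × 6 × (29 − 14.1) × 4.3 = 326.8 kips.
Remaining web compression depth: a_w = (T − C_f)/(0.85 f'_c b_w) = (994.5 − 326.8)/(0.85 × 6 × 14.1) = 9.285 in.
M_n = C_f(d − h_f/2) + (T − C_f)(d − a_w/2) = 326.8 × (30.2 − 2.15) + 667.7 × (30.2 − 4.6425) = 9166.7 + 17064.7 = 26231.4 kip·in.
M_n = 26231.4/12 = 2185.95 kip·ft.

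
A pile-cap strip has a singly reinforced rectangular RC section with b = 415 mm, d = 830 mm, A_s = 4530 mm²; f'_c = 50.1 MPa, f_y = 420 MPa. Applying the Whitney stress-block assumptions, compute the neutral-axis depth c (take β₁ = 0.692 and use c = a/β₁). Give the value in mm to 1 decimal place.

T = A_s f_y = 4530 × 420 = 1902600 N = 1902.6 kN.
Setting C = 0.85 f'_c a b equal to T: a = 1902600/(0.85 × 50.1 × 415) = 107.657 mm.
With β₁ = 0.692, c = a/β₁ = 107.657/0.692 = 155.6 mm.

c ≈ 155.6 mm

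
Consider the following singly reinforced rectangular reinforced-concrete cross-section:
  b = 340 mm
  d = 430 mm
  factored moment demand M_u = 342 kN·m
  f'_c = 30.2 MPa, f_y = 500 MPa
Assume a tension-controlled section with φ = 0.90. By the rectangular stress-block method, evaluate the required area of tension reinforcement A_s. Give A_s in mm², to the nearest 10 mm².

M_n = M_u/φ = 342/0.90 = 380 kN·m.
With M_n = 0.85 f'_c a b (d − a/2), solve the quadratic for a:
a = d − √(d² − 2M_n/(0.85 f'_c b)) = 430 − √(430² − 2 × 380×10⁶/(0.85 × 30.2 × 340)) = 117.24 mm.
A_s = 0.85 f'_c a b / f_y = 0.85 × 30.2 × 117.24 × 340 / 500 = 2046.5 mm².

A_s ≈ 2050 mm²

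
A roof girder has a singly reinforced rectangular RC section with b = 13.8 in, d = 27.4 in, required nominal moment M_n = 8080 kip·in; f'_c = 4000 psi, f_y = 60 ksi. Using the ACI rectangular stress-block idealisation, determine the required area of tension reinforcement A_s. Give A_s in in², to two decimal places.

From M_n = 0.85 f'_c a b (d − a/2):
a = d − √(d² − 2M_n/(0.85 f'_c b)) = 27.4 − √(27.4² − 2 × 8080/(0.85 × 4 × 13.8)) = 7.242 in.
A_s = 0.85 f'_c a b / f_y = 0.85 × 4 × 7.242 × 13.8 / 60 = 5.663 in².

A_s ≈ 5.66 in²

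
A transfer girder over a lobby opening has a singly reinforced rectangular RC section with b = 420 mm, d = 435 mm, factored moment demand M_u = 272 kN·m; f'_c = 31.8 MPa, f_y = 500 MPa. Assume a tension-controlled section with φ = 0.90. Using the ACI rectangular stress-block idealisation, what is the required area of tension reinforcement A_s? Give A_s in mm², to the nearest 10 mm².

A_s ≈ 1500 mm²

M_n = M_u/φ = 272/0.90 = 302.222 kN·m.
With M_n = 0.85 f'_c a b (d − a/2), solve the quadratic for a:
a = d − √(d² − 2M_n/(0.85 f'_c b)) = 435 − √(435² − 2 × 302.222×10⁶/(0.85 × 31.8 × 420)) = 66.24 mm.
A_s = 0.85 f'_c a b / f_y = 0.85 × 31.8 × 66.24 × 420 / 500 = 1504.0 mm².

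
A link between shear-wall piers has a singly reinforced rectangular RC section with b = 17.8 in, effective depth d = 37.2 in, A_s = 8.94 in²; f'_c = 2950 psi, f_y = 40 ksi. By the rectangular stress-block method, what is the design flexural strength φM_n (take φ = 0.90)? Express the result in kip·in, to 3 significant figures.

φM_n ≈ 10700 kip·in

T = A_s f_y = 8.94 × 40 = 357.6 kips.
a = T/(0.85 f'_c b) = 357.6/(0.85 × 2.95 × 17.8) = 8.012 in.
M_n = T(d − a/2) = 357.6 × (37.2 − 4.006) = 11870.2 kip·in.
φM_n = 0.90 × 11870.2 = 10683.2 kip·in.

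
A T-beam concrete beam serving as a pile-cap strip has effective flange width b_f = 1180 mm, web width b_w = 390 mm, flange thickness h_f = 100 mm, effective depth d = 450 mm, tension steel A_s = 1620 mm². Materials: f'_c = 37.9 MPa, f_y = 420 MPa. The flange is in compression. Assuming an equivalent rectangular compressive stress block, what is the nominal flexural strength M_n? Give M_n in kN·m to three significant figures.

M_n ≈ 300 kN·m

Tension: T = A_s f_y = 1620 × 420 = 680400 N.
Try a within the flange: a = T/(0.85 f'_c b_f) = 680400/(0.85 × 37.9 × 1180) = 17.90 mm.
Since a = 17.90 ≤ h_f = 100 mm, the stress block lies entirely in the flange; analyse as a rectangular beam of width b_f.
M_n = T(d − a/2) = 680400 × (450 − 8.95) = 300.09 × 10⁶ N·mm.
M_n = 300.09 kN·m.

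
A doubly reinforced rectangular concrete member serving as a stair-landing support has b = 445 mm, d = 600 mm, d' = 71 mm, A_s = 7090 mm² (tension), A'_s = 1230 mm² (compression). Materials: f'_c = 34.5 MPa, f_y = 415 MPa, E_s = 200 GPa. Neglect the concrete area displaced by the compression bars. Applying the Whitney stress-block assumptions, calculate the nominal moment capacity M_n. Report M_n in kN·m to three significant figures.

M_n ≈ 1500 kN·m

Assume both tension and compression steel yield.
Net tension couple steel: A_s − A'_s = 5860 mm².
a = (A_s − A'_s) f_y / (0.85 f'_c b) = 2431900/(0.85 × 34.5 × 445) = 186.36 mm.
c = a/β₁ = 186.36/0.804 = 231.79 mm; ε'_s = 0.003(c − d')/c = 0.0021 ≥ f_y/E_s = 0.0021, so compression steel does yield.
M_n = (A_s − A'_s) f_y (d − a/2) + A'_s f_y (d − d') = [2431900 × (600 − 93.18) + 510450 × (600 − 71)] × 10⁻⁶ = 1232.54 + 270.03 = 1502.57 kN·m.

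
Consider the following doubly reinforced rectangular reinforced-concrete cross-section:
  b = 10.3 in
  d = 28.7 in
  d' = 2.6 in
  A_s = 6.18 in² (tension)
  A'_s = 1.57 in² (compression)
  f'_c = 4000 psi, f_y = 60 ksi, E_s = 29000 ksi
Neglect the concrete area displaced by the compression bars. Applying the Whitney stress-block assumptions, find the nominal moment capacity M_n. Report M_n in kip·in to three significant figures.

Assume both steels yield.
a = (A_s − A'_s) f_y/(0.85 f'_c b) = (6.18 − 1.57) × 60/(0.85 × 4 × 10.3) = 7.898 in.
c = a/β₁ = 7.898/0.85 = 9.292 in; ε'_s = 0.003(c − d')/c = 0.0022 ≥ ε_y = 0.0021, so the compression steel yields.
M_n = (A_s − A'_s) f_y (d − a/2) + A'_s f_y (d − d') = 276.6 × (28.7 − 3.949) + 94.2 × (28.7 − 2.6) = 6846.1 + 2458.6 = 9304.7 kip·in.

M_n ≈ 9300 kip·in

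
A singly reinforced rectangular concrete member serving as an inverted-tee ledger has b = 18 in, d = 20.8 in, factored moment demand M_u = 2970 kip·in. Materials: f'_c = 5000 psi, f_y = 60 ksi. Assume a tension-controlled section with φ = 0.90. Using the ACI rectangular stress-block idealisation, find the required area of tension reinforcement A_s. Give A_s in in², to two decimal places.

A_s ≈ 2.79 in²

M_n = M_u/φ = 2970/0.90 = 3300 kip·in.
From M_n = 0.85 f'_c a b (d − a/2):
a = d − √(d² − 2M_n/(0.85 f'_c b)) = 20.8 − √(20.8² − 2 × 3300/(0.85 × 5 × 18)) = 2.189 in.
A_s = 0.85 f'_c a b / f_y = 0.85 × 5 × 2.189 × 18 / 60 = 2.791 in².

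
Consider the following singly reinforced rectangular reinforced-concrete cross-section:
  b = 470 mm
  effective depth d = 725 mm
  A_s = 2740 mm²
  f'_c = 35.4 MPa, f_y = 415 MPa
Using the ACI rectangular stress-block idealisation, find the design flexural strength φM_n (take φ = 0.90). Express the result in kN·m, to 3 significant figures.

T = A_s f_y = 2740 × 415 = 1137100 N = 1137.1 kN.
From C = T: a = T/(0.85 f'_c b) = 1137100/(0.85 × 35.4 × 470) = 80.40 mm.
M_n = T(d − a/2) = 1137.1 kN × (725 − 40.2) mm = 778.69 kN·m.
φM_n = 0.90 × 778.69 = 700.82 kN·m.

φM_n ≈ 701 kN·m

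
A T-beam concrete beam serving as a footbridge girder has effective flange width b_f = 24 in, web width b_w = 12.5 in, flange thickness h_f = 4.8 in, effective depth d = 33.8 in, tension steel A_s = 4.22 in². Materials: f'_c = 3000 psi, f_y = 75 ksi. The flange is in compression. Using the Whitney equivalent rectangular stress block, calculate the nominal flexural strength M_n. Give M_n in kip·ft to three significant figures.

M_n ≈ 823 kip·ft

Tension: T = A_s f_y = 4.22 × 75 = 316.5 kips.
Try a within the flange: a = T/(0.85 f'_c b_f) = 316.5/(0.85 × 3 × 24) = 5.172 in.
a = 5.172 > h_f = 4.8 in: the block extends into the web. Split into flange-overhang and web parts.
C_f = 0.85 f'_c (b_f − b_w) h_f = 0.85 × 3 × (24 − 12.5) × 4.8 = 140.8 kips.
Remaining web compression depth: a_w = (T − C_f)/(0.85 f'_c b_w) = (316.5 − 140.8)/(0.85 × 3 × 12.5) = 5.512 in.
M_n = C_f(d − h_f/2) + (T − C_f)(d − a_w/2) = 140.8 × (33.8 − 2.4) + 175.7 × (33.8 − 2.756) = 4421.1 + 5454.4 = 9875.5 kip·in.
M_n = 9875.5/12 = 822.96 kip·ft.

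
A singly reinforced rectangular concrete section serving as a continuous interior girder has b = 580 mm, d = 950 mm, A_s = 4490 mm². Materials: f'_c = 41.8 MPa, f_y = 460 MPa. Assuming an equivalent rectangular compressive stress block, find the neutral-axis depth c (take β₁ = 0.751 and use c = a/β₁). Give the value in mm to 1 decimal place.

T = A_s f_y = 4490 × 460 = 2065400 N = 2065.4 kN.
Setting C = 0.85 f'_c a b equal to T: a = 2065400/(0.85 × 41.8 × 580) = 100.226 mm.
With β₁ = 0.751, c = a/β₁ = 100.226/0.751 = 133.5 mm.

c ≈ 133.5 mm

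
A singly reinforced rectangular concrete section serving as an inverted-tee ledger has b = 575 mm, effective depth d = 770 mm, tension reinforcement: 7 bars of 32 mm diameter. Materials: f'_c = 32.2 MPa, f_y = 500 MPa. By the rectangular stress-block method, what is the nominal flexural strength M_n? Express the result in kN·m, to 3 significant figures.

A_s = 7 × 804 = 5628 mm².
T = A_s f_y = 5628 × 500 = 2814000 N = 2814 kN.
From C = T: a = T/(0.85 f'_c b) = 2814000/(0.85 × 32.2 × 575) = 178.81 mm.
M_n = T(d − a/2) = 2814 kN × (770 − 89.405) mm = 1915.19 kN·m.

M_n ≈ 1920 kN·m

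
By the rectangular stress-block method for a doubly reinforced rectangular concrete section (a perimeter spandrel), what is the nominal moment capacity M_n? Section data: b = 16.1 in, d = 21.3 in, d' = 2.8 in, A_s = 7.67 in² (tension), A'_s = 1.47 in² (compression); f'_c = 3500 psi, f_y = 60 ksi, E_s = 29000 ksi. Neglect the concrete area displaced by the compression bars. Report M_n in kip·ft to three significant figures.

M_n ≈ 676 kip·ft

Assume both steels yield.
a = (A_s − A'_s) f_y/(0.85 f'_c b) = (7.67 − 1.47) × 60/(0.85 × 3.5 × 16.1) = 7.767 in.
c = a/β₁ = 7.767/0.85 = 9.138 in; ε'_s = 0.003(c − d')/c = 0.0021 ≥ ε_y = 0.0021, so the compression steel yields.
M_n = (A_s − A'_s) f_y (d − a/2) + A'_s f_y (d − d') = 372 × (21.3 − 3.8835) + 88.2 × (21.3 − 2.8) = 6478.9 + 1631.7 = 8110.6 kip·in = 8110.6/12 = 675.88 kip·ft.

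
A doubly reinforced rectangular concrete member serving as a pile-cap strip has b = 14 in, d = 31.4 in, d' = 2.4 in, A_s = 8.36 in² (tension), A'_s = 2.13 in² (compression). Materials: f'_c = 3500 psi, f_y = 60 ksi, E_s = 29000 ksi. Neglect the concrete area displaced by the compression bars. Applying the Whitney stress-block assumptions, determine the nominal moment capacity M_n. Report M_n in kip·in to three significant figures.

Assume both steels yield.
a = (A_s − A'_s) f_y/(0.85 f'_c b) = (8.36 − 2.13) × 60/(0.85 × 3.5 × 14) = 8.975 in.
c = a/β₁ = 8.975/0.85 = 10.559 in; ε'_s = 0.003(c − d')/c = 0.0023 ≥ ε_y = 0.0021, so the compression steel yields.
M_n = (A_s − A'_s) f_y (d − a/2) + A'_s f_y (d − d') = 373.8 × (31.4 − 4.4875) + 127.8 × (31.4 − 2.4) = 10059.9 + 3706.2 = 13766.1 kip·in.

M_n ≈ 13800 kip·in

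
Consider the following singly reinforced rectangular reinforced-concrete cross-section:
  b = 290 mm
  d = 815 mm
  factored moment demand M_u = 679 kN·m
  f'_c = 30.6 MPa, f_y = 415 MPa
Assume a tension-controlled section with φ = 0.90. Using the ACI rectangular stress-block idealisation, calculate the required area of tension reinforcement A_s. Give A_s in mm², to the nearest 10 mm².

M_n = M_u/φ = 679/0.90 = 754.444 kN·m.
With M_n = 0.85 f'_c a b (d − a/2), solve the quadratic for a:
a = d − √(d² − 2M_n/(0.85 f'_c b)) = 815 − √(815² − 2 × 754.444×10⁶/(0.85 × 30.6 × 290)) = 133.69 mm.
A_s = 0.85 f'_c a b / f_y = 0.85 × 30.6 × 133.69 × 290 / 415 = 2429.9 mm².

A_s ≈ 2430 mm²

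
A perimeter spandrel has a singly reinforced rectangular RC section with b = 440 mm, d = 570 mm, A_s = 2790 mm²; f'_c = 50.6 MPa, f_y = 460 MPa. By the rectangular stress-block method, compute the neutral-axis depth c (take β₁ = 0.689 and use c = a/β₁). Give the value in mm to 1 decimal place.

T = A_s f_y = 2790 × 460 = 1283400 N = 1283.4 kN.
Setting C = 0.85 f'_c a b equal to T: a = 1283400/(0.85 × 50.6 × 440) = 67.817 mm.
With β₁ = 0.689, c = a/β₁ = 67.817/0.689 = 98.4 mm.

c ≈ 98.4 mm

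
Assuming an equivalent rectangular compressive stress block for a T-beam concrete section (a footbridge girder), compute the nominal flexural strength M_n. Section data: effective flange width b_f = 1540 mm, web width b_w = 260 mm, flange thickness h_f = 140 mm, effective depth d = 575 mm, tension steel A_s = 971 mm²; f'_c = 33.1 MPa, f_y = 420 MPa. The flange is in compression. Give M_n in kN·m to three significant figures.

Tension: T = A_s f_y = 971 × 420 = 407820 N.
Try a within the flange: a = T/(0.85 f'_c b_f) = 407820/(0.85 × 33.1 × 1540) = 9.41 mm.
Since a = 9.41 ≤ h_f = 140 mm, the stress block lies entirely in the flange; analyse as a rectangular beam of width b_f.
M_n = T(d − a/2) = 407820 × (575 − 4.705) = 232.58 × 10⁶ N·mm.
M_n = 232.58 kN·m.

M_n ≈ 233 kN·m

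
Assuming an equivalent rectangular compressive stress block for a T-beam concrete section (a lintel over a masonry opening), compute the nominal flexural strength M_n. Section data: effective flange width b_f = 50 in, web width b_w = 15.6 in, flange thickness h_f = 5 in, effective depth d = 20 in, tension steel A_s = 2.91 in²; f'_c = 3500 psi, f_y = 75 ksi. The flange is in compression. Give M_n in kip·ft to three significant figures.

Tension: T = A_s f_y = 2.91 × 75 = 218.25 kips.
Try a within the flange: a = T/(0.85 f'_c b_f) = 218.25/(0.85 × 3.5 × 50) = 1.467 in.
Since a = 1.467 ≤ h_f = 5 in, the stress block lies entirely in the flange; analyse as a rectangular beam of width b_f.
M_n = T(d − a/2) = 218.25 × (20 − 0.7335) = 4204.9 kip·in.
M_n = 4204.9/12 = 350.41 kip·ft.

M_n ≈ 350 kip·ft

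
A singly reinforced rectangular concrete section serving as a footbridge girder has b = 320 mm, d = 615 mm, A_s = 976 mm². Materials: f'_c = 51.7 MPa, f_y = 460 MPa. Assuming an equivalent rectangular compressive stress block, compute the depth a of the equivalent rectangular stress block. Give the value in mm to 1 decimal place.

a ≈ 31.9 mm

T = A_s f_y = 976 × 460 = 448960 N = 448.96 kN.
Setting C = 0.85 f'_c a b equal to T: a = 448960/(0.85 × 51.7 × 320) = 31.9 mm.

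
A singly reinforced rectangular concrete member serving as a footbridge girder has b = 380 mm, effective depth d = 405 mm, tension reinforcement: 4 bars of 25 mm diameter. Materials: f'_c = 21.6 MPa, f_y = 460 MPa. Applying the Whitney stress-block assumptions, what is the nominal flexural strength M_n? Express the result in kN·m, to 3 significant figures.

M_n ≈ 307 kN·m

A_s = 4 × 491 = 1964 mm².
T = A_s f_y = 1964 × 460 = 903440 N = 903.44 kN.
From C = T: a = T/(0.85 f'_c b) = 903440/(0.85 × 21.6 × 380) = 129.49 mm.
M_n = T(d − a/2) = 903.44 kN × (405 − 64.745) mm = 307.40 kN·m.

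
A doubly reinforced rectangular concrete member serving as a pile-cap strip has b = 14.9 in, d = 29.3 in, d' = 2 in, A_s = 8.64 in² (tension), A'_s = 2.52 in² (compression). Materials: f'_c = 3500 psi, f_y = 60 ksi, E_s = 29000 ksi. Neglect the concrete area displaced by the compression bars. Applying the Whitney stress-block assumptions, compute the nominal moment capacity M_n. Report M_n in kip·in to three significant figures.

M_n ≈ 13400 kip·in

Assume both steels yield.
a = (A_s − A'_s) f_y/(0.85 f'_c b) = (8.64 − 2.52) × 60/(0.85 × 3.5 × 14.9) = 8.284 in.
c = a/β₁ = 8.284/0.85 = 9.746 in; ε'_s = 0.003(c − d')/c = 0.0024 ≥ ε_y = 0.0021, so the compression steel yields.
M_n = (A_s − A'_s) f_y (d − a/2) + A'_s f_y (d − d') = 367.2 × (29.3 − 4.142) + 151.2 × (29.3 − 2) = 9238.0 + 4127.8 = 13365.8 kip·in.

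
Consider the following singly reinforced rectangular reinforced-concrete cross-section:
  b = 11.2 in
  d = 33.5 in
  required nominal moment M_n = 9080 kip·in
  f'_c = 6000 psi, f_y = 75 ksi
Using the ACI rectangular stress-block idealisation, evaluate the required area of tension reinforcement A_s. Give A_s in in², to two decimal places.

A_s ≈ 3.91 in²

From M_n = 0.85 f'_c a b (d − a/2):
a = d − √(d² − 2M_n/(0.85 f'_c b)) = 33.5 − √(33.5² − 2 × 9080/(0.85 × 6 × 11.2)) = 5.139 in.
A_s = 0.85 f'_c a b / f_y = 0.85 × 6 × 5.139 × 11.2 / 75 = 3.914 in².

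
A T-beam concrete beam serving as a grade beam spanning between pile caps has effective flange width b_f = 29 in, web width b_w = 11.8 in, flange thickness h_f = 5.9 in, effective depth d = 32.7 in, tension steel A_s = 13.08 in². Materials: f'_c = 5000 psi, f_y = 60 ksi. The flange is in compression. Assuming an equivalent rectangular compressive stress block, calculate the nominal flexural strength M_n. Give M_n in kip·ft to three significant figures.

Tension: T = A_s f_y = 13.08 × 60 = 784.8 kips.
Try a within the flange: a = T/(0.85 f'_c b_f) = 784.8/(0.85 × 5 × 29) = 6.368 in.
a = 6.368 > h_f = 5.9 in: the block extends into the web. Split into flange-overhang and web parts.
C_f = 0.85 f'_c (b_f − b_w) h_f = 0.85 × 5 × (29 − 11.8) × 5.9 = 431.3 kips.
Remaining web compression depth: a_w = (T − C_f)/(0.85 f'_c b_w) = (784.8 − 431.3)/(0.85 × 5 × 11.8) = 7.049 in.
M_n = C_f(d − h_f/2) + (T − C_f)(d − a_w/2) = 431.3 × (32.7 − 2.95) + 353.5 × (32.7 − 3.5245) = 12831.2 + 10313.5 = 23144.7 kip·in.
M_n = 23144.7/12 = 1928.73 kip·ft.

M_n ≈ 1930 kip·ft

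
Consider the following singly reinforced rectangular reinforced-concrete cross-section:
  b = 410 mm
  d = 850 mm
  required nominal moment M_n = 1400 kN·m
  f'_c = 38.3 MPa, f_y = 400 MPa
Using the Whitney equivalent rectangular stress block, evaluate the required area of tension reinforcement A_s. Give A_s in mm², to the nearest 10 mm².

A_s ≈ 4470 mm²

With M_n = 0.85 f'_c a b (d − a/2), solve the quadratic for a:
a = d − √(d² − 2M_n/(0.85 f'_c b)) = 850 − √(850² − 2 × 1400×10⁶/(0.85 × 38.3 × 410)) = 133.95 mm.
A_s = 0.85 f'_c a b / f_y = 0.85 × 38.3 × 133.95 × 410 / 400 = 4469.8 mm².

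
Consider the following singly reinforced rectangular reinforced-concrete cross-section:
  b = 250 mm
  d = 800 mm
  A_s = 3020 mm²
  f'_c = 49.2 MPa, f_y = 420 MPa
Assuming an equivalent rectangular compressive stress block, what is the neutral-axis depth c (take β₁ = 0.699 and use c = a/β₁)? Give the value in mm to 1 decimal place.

T = A_s f_y = 3020 × 420 = 1268400 N = 1268.4 kN.
Setting C = 0.85 f'_c a b equal to T: a = 1268400/(0.85 × 49.2 × 250) = 121.320 mm.
With β₁ = 0.699, c = a/β₁ = 121.320/0.699 = 173.6 mm.

c ≈ 173.6 mm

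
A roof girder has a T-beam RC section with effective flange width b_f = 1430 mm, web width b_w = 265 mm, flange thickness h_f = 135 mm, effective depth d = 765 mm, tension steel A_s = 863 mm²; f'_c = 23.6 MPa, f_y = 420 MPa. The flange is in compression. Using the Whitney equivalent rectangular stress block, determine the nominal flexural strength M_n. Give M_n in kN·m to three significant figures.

Tension: T = A_s f_y = 863 × 420 = 362460 N.
Try a within the flange: a = T/(0.85 f'_c b_f) = 362460/(0.85 × 23.6 × 1430) = 12.64 mm.
Since a = 12.64 ≤ h_f = 135 mm, the stress block lies entirely in the flange; analyse as a rectangular beam of width b_f.
M_n = T(d − a/2) = 362460 × (765 − 6.32) = 274.99 × 10⁶ N·mm.
M_n = 274.99 kN·m.

M_n ≈ 275 kN·m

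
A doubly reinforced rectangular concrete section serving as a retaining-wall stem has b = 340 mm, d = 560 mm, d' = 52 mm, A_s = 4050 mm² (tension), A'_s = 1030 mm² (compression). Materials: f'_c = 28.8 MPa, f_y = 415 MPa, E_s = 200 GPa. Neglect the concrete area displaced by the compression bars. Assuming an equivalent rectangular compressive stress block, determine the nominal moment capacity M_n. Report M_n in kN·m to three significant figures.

Assume both tension and compression steel yield.
Net tension couple steel: A_s − A'_s = 3020 mm².
a = (A_s − A'_s) f_y / (0.85 f'_c b) = 1253300/(0.85 × 28.8 × 340) = 150.58 mm.
c = a/β₁ = 150.58/0.844 = 178.41 mm; ε'_s = 0.003(c − d')/c = 0.0021 ≥ f_y/E_s = 0.0021, so compression steel does yield.
M_n = (A_s − A'_s) f_y (d − a/2) + A'_s f_y (d − d') = [1253300 × (560 − 75.29) + 427450 × (560 − 52)] × 10⁻⁶ = 607.49 + 217.14 = 824.63 kN·m.

M_n ≈ 825 kN·m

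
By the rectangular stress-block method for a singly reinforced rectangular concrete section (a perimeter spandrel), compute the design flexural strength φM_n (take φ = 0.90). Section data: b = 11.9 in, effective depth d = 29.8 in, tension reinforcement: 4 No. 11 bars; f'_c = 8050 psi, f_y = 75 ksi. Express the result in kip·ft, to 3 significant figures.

A_s = 4 × 1.56 = 6.24 in².
T = A_s f_y = 6.24 × 75 = 468 kips.
a = T/(0.85 f'_c b) = 468/(0.85 × 8.05 × 11.9) = 5.748 in.
M_n = T(d − a/2) = 468 × (29.8 − 2.874) = 12601.4 kip·in = 12601.4/12 = 1050.12 kip·ft.
φM_n = 0.90 × 1050.12 = 945.11 kip·ft.

φM_n ≈ 945 kip·ft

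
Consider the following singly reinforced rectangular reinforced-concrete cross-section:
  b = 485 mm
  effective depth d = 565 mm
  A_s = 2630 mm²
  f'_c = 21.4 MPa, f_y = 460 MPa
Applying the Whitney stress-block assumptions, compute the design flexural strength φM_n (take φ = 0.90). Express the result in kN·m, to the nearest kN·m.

T = A_s f_y = 2630 × 460 = 1209800 N = 1209.8 kN.
From C = T: a = T/(0.85 f'_c b) = 1209800/(0.85 × 21.4 × 485) = 137.13 mm.
M_n = T(d − a/2) = 1209.8 kN × (565 − 68.565) mm = 600.59 kN·m.
φM_n = 0.90 × 600.59 = 540.53 kN·m.

φM_n ≈ 541 kN·m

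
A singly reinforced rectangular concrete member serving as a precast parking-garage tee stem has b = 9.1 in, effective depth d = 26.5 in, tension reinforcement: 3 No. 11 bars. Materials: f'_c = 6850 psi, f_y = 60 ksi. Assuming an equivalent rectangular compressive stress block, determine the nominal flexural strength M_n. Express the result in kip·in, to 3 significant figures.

A_s = 3 × 1.56 = 4.68 in².
T = A_s f_y = 4.68 × 60 = 280.8 kips.
a = T/(0.85 f'_c b) = 280.8/(0.85 × 6.85 × 9.1) = 5.300 in.
M_n = T(d − a/2) = 280.8 × (26.5 − 2.65) = 6697.1 kip·in.

M_n ≈ 6700 kip·in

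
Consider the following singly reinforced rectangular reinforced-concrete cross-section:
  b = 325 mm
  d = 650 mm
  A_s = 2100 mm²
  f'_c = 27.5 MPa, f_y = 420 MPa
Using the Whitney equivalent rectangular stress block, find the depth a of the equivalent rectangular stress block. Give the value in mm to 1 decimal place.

T = A_s f_y = 2100 × 420 = 882000 N = 882 kN.
Setting C = 0.85 f'_c a b equal to T: a = 882000/(0.85 × 27.5 × 325) = 116.1 mm.

a ≈ 116.1 mm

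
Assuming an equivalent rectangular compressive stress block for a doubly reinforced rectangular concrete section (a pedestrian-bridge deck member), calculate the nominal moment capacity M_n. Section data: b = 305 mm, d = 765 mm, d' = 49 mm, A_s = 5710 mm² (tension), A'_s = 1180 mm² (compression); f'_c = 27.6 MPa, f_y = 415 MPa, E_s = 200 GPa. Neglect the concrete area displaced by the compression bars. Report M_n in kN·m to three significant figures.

M_n ≈ 1540 kN·m

Assume both tension and compression steel yield.
Net tension couple steel: A_s − A'_s = 4530 mm².
a = (A_s − A'_s) f_y / (0.85 f'_c b) = 1879950/(0.85 × 27.6 × 305) = 262.74 mm.
c = a/β₁ = 262.74/0.85 = 309.11 mm; ε'_s = 0.003(c − d')/c = 0.0025 ≥ f_y/E_s = 0.0021, so compression steel does yield.
M_n = (A_s − A'_s) f_y (d − a/2) + A'_s f_y (d − d') = [1879950 × (765 − 131.37) + 489700 × (765 − 49)] × 10⁻⁶ = 1191.19 + 350.63 = 1541.82 kN·m.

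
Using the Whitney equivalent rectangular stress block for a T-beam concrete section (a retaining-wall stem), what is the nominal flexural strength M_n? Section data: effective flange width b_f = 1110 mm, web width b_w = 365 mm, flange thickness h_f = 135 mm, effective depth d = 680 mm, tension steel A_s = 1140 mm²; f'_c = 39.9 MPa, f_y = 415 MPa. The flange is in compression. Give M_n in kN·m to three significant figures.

Tension: T = A_s f_y = 1140 × 415 = 473100 N.
Try a within the flange: a = T/(0.85 f'_c b_f) = 473100/(0.85 × 39.9 × 1110) = 12.57 mm.
Since a = 12.57 ≤ h_f = 135 mm, the stress block lies entirely in the flange; analyse as a rectangular beam of width b_f.
M_n = T(d − a/2) = 473100 × (680 − 6.285) = 318.73 × 10⁶ N·mm.
M_n = 318.73 kN·m.

M_n ≈ 319 kN·m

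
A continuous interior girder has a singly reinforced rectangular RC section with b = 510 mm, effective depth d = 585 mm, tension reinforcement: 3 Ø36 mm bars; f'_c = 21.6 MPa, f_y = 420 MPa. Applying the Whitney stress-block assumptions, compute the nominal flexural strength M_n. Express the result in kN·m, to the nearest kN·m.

A_s = 3 × 1018 = 3054 mm².
T = A_s f_y = 3054 × 420 = 1282680 N = 1282.68 kN.
From C = T: a = T/(0.85 f'_c b) = 1282680/(0.85 × 21.6 × 510) = 136.99 mm.
M_n = T(d − a/2) = 1282.68 kN × (585 − 68.495) mm = 662.51 kN·m.

M_n ≈ 663 kN·m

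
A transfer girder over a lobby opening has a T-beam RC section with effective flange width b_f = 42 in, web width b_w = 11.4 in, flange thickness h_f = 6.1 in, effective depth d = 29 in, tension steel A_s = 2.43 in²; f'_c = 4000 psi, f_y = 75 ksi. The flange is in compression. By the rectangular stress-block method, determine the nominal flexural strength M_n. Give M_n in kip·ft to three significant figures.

Tension: T = A_s f_y = 2.43 × 75 = 182.25 kips.
Try a within the flange: a = T/(0.85 f'_c b_f) = 182.25/(0.85 × 4 × 42) = 1.276 in.
Since a = 1.276 ≤ h_f = 6.1 in, the stress block lies entirely in the flange; analyse as a rectangular beam of width b_f.
M_n = T(d − a/2) = 182.25 × (29 − 0.638) = 5169.0 kip·in.
M_n = 5169.0/12 = 430.75 kip·ft.

M_n ≈ 431 kip·ft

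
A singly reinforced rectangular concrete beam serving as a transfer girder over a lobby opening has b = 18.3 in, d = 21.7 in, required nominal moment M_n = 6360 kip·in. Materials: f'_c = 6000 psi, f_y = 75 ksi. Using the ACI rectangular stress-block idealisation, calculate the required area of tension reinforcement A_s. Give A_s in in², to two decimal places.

From M_n = 0.85 f'_c a b (d − a/2):
a = d − √(d² − 2M_n/(0.85 f'_c b)) = 21.7 − √(21.7² − 2 × 6360/(0.85 × 6 × 18.3)) = 3.408 in.
A_s = 0.85 f'_c a b / f_y = 0.85 × 6 × 3.408 × 18.3 / 75 = 4.241 in².

A_s ≈ 4.24 in²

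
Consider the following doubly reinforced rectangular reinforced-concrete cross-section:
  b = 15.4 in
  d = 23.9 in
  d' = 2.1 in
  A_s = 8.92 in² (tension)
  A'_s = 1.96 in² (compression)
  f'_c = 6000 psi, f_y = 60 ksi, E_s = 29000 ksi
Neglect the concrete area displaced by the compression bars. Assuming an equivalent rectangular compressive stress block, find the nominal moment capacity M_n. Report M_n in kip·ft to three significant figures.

M_n ≈ 953 kip·ft

Assume both steels yield.
a = (A_s − A'_s) f_y/(0.85 f'_c b) = (8.92 − 1.96) × 60/(0.85 × 6 × 15.4) = 5.317 in.
c = a/β₁ = 5.317/0.75 = 7.089 in; ε'_s = 0.003(c − d')/c = 0.0021 ≥ ε_y = 0.0021, so the compression steel yields.
M_n = (A_s − A'_s) f_y (d − a/2) + A'_s f_y (d − d') = 417.6 × (23.9 − 2.6585) + 117.6 × (23.9 − 2.1) = 8870.5 + 2563.7 = 11434.2 kip·in = 11434.2/12 = 952.85 kip·ft.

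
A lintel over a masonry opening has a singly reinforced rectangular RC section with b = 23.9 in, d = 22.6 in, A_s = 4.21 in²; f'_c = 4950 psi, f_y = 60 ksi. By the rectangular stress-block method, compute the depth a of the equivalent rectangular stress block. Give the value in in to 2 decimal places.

a ≈ 2.51 in

T = A_s f_y = 4.21 × 60 = 252.6 kips.
a = T/(0.85 f'_c b) = 252.6/(0.85 × 4.95 × 23.9) = 2.51 in.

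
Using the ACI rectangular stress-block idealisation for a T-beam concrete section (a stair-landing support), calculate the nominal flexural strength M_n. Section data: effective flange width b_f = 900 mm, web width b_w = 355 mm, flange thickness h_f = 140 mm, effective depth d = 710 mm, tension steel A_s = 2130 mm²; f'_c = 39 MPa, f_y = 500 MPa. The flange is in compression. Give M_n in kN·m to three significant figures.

M_n ≈ 737 kN·m

Tension: T = A_s f_y = 2130 × 500 = 1065000 N.
Try a within the flange: a = T/(0.85 f'_c b_f) = 1065000/(0.85 × 39 × 900) = 35.70 mm.
Since a = 35.70 ≤ h_f = 140 mm, the stress block lies entirely in the flange; analyse as a rectangular beam of width b_f.
M_n = T(d − a/2) = 1065000 × (710 − 17.85) = 737.14 × 10⁶ N·mm.
M_n = 737.14 kN·m.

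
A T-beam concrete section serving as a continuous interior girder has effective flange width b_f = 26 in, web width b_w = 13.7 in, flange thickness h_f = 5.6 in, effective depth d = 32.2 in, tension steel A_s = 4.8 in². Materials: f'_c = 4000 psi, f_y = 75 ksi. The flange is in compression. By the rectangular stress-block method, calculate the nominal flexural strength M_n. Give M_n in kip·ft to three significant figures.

M_n ≈ 905 kip·ft

Tension: T = A_s f_y = 4.8 × 75 = 360 kips.
Try a within the flange: a = T/(0.85 f'_c b_f) = 360/(0.85 × 4 × 26) = 4.072 in.
Since a = 4.072 ≤ h_f = 5.6 in, the stress block lies entirely in the flange; analyse as a rectangular beam of width b_f.
M_n = T(d − a/2) = 360 × (32.2 − 2.036) = 10859.0 kip·in.
M_n = 10859.0/12 = 904.92 kip·ft.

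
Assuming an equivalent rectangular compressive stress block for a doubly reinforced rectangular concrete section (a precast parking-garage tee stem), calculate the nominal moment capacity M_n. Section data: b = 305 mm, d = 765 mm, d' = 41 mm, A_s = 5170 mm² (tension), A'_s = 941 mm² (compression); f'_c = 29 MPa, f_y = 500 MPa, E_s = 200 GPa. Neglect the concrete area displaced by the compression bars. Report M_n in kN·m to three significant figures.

M_n ≈ 1660 kN·m

Assume both tension and compression steel yield.
Net tension couple steel: A_s − A'_s = 4229 mm².
a = (A_s − A'_s) f_y / (0.85 f'_c b) = 2114500/(0.85 × 29 × 305) = 281.25 mm.
c = a/β₁ = 281.25/0.843 = 333.63 mm; ε'_s = 0.003(c − d')/c = 0.0026 ≥ f_y/E_s = 0.0025, so compression steel does yield.
M_n = (A_s − A'_s) f_y (d − a/2) + A'_s f_y (d − d') = [2114500 × (765 − 140.625) + 470500 × (765 − 41)] × 10⁻⁶ = 1320.24 + 340.64 = 1660.88 kN·m.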